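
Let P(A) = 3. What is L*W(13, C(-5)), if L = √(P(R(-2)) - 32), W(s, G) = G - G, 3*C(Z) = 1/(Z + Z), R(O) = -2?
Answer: 0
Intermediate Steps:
C(Z) = 1/(6*Z) (C(Z) = 1/(3*(Z + Z)) = 1/(3*((2*Z))) = (1/(2*Z))/3 = 1/(6*Z))
W(s, G) = 0
L = I*√29 (L = √(3 - 32) = √(-29) = I*√29 ≈ 5.3852*I)
L*W(13, C(-5)) = (I*√29)*0 = 0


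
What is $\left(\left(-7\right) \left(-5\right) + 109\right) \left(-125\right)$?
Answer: $-18000$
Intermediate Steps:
$\left(\left(-7\right) \left(-5\right) + 109\right) \left(-125\right) = \left(35 + 109\right) \left(-125\right) = 144 \left(-125\right) = -18000$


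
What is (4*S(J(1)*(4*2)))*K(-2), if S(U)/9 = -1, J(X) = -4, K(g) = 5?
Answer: -180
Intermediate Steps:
S(U) = -9 (S(U) = 9*(-1) = -9)
(4*S(J(1)*(4*2)))*K(-2) = (4*(-9))*5 = -36*5 = -180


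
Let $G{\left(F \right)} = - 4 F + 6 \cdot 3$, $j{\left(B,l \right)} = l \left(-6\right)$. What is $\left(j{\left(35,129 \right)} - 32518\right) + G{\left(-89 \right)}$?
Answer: $-32918$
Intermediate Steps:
$j{\left(B,l \right)} = - 6 l$
$G{\left(F \right)} = 18 - 4 F$ ($G{\left(F \right)} = - 4 F + 18 = 18 - 4 F$)
$\left(j{\left(35,129 \right)} - 32518\right) + G{\left(-89 \right)} = \left(\left(-6\right) 129 - 32518\right) + \left(18 - -356\right) = \left(-774 - 32518\right) + \left(18 + 356\right) = -33292 + 374 = -32918$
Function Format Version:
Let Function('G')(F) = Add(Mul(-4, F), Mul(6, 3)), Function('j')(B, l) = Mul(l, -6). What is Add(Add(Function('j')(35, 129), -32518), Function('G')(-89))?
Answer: -32918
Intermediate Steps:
Function('j')(B, l) = Mul(-6, l)
Function('G')(F) = Add(18, Mul(-4, F)) (Function('G')(F) = Add(Mul(-4, F), 18) = Add(18, Mul(-4, F)))
Add(Add(Function('j')(35, 129), -32518), Function('G')(-89)) = Add(Add(Mul(-6, 129), -32518), Add(18, Mul(-4, -89))) = Add(Add(-774, -32518), Add(18, 356)) = Add(-33292, 374) = -32918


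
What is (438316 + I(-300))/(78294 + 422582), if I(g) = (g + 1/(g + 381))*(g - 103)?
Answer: 45296093/40570956 ≈ 1.1165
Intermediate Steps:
I(g) = (-103 + g)*(g + 1/(381 + g)) (I(g) = (g + 1/(381 + g))*(-103 + g) = (-103 + g)*(g + 1/(381 + g)))
(438316 + I(-300))/(78294 + 422582) = (438316 + (-103 + (-300)**3 - 39242*(-300) + 278*(-300)**2)/(381 - 300))/(78294 + 422582) = (438316 + (-103 - 27000000 + 11772600 + 278*90000)/81)/500876 = (438316 + (-103 - 27000000 + 11772600 + 25020000)/81)*(1/500876) = (438316 + (1/81)*9792497)*(1/500876) = (438316 + 9792497/81)*(1/500876) = (45296093/81)*(1/500876) = 45296093/40570956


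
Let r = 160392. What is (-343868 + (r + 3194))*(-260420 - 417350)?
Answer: 122189731140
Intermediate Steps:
(-343868 + (r + 3194))*(-260420 - 417350) = (-343868 + (160392 + 3194))*(-260420 - 417350) = (-343868 + 163586)*(-677770) = -180282*(-677770) = 122189731140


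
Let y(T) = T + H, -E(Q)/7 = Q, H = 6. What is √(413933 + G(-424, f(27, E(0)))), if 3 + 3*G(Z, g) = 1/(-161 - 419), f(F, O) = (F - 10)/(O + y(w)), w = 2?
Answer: √313305130365/870 ≈ 643.38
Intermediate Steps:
E(Q) = -7*Q
y(T) = 6 + T (y(T) = T + 6 = 6 + T)
f(F, O) = (-10 + F)/(8 + O) (f(F, O) = (F - 10)/(O + (6 + 2)) = (-10 + F)/(O + 8) = (-10 + F)/(8 + O))
G(Z, g) = -1741/1740 (G(Z, g) = -1 + 1/(3*(-161 - 419)) = -1 + (⅓)/(-580) = -1 + (⅓)*(-1/580) = -1 - 1/1740 = -1741/1740)
√(413933 + G(-424, f(27, E(0)))) = √(413933 - 1741/1740) = √(720241679/1740) = √313305130365/870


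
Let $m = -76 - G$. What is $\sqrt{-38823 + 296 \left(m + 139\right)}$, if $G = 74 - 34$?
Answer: $i \sqrt{32015} \approx 178.93 i$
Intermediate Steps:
$G = 40$ ($G = 74 - 34 = 40$)
$m = -116$ ($m = -76 - 40 = -116$)
$\sqrt{-38823 + 296 \left(m + 139\right)} = \sqrt{-38823 + 296 \left(-116 + 139\right)} = \sqrt{-38823 + 296 \cdot 23} = \sqrt{-38823 + 6808} = \sqrt{-32015} = i \sqrt{32015}$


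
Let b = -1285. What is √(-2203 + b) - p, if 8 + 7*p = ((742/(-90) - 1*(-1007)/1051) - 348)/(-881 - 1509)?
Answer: 443738567/395622675 + 4*I*√218 ≈ 1.1216 + 59.059*I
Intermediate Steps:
p = -443738567/395622675 (p = -8/7 + (((742/(-90) - 1*(-1007)/1051) - 348)/(-881 - 1509))/7 = -8/7 + (((742*(-1/90) + 1007*(1/1051)) - 348)/(-2390))/7 = -8/7 + (((-371/45 + 1007/1051) - 348)*(-1/2390))/7 = -8/7 + ((-344606/47295 - 348)*(-1/2390))/7 = -8/7 + (-16803266/47295*(-1/2390))/7 = -8/7 + (⅐)*(8401633/56517525) = -8/7 + 8401633/395622675 = -443738567/395622675 ≈ -1.1216)
√(-2203 + b) - p = √(-2203 - 1285) - 1*(-443738567/395622675) = √(-3488) + 443738567/395622675 = 4*I*√218 + 443738567/395622675 = 443738567/395622675 + 4*I*√218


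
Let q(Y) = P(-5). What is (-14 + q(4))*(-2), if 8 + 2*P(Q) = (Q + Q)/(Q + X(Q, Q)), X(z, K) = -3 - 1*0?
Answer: 139/4 ≈ 34.750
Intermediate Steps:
X(z, K) = -3 (X(z, K) = -3 + 0 = -3)
P(Q) = -4 + Q/(-3 + Q) (P(Q) = -4 + ((Q + Q)/(Q - 3))/2 = -4 + ((2*Q)/(-3 + Q))/2 = -4 + (2*Q/(-3 + Q))/2 = -4 + Q/(-3 + Q))
q(Y) = -27/8 (q(Y) = 3*(4 - 1*(-5))/(-3 - 5) = 3*(4 + 5)/(-8) = 3*(-⅛)*9 = -27/8)
(-14 + q(4))*(-2) = (-14 - 27/8)*(-2) = -139/8*(-2) = 139/4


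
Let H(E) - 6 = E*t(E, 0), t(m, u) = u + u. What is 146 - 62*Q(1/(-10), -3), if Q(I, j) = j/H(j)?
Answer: 177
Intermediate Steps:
t(m, u) = 2*u
H(E) = 6 (H(E) = 6 + E*(2*0) = 6 + E*0 = 6 + 0 = 6)
Q(I, j) = j/6
146 - 62*Q(1/(-10), -3) = 146 - 31*(-3)/3 = 146 - 62*(-½) = 146 + 31 = 177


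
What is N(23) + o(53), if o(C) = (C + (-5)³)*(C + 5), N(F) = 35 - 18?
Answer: -4159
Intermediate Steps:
N(F) = 17
o(C) = (-125 + C)*(5 + C) (o(C) = (C - 125)*(5 + C) = (-125 + C)*(5 + C))
N(23) + o(53) = 17 + (-625 + 53² - 120*53) = 17 + (-625 + 2809 - 6360) = 17 - 4176 = -4159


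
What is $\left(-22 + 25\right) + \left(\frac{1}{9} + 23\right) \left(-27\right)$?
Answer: $-621$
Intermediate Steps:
$\left(-22 + 25\right) + \left(\frac{1}{9} + 23\right) \left(-27\right) = 3 + \left(\frac{1}{9} + 23\right) \left(-27\right) = 3 + \frac{208}{9} \left(-27\right) = 3 - 624 = -621$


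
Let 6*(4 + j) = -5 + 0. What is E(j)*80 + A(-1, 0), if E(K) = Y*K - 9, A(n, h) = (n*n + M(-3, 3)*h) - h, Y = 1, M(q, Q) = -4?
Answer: -3317/3 ≈ -1105.7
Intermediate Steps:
j = -29/6 (j = -4 + (-5 + 0)/6 = -4 + (1/6)*(-5) = -4 - 5/6 = -29/6 ≈ -4.8333)
A(n, h) = n**2 - 5*h (A(n, h) = (n*n - 4*h) - h = (n**2 - 4*h) - h = n**2 - 5*h)
E(K) = -9 + K (E(K) = 1*K - 9 = K - 9 = -9 + K)
E(j)*80 + A(-1, 0) = (-9 - 29/6)*80 + ((-1)**2 - 5*0) = -83/6*80 + (1 + 0) = -3320/3 + 1 = -3317/3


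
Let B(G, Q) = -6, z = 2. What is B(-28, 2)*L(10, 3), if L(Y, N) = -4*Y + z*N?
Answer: 204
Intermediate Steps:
L(Y, N) = -4*Y + 2*N
B(-28, 2)*L(10, 3) = -6*(-4*10 + 2*3) = -6*(-40 + 6) = -6*(-34) = 204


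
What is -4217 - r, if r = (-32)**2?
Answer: -5241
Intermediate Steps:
r = 1024
-4217 - r = -4217 - 1*1024 = -4217 - 1024 = -5241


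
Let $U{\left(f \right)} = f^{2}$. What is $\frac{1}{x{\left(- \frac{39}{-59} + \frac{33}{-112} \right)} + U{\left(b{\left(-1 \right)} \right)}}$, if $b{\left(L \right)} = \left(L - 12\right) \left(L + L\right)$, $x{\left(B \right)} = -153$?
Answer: $\frac{1}{523} \approx 0.001912$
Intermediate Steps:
$b{\left(L \right)} = 2 L \left(-12 + L\right)$ ($b{\left(L \right)} = \left(-12 + L\right) 2 L = 2 L \left(-12 + L\right)$)
$\frac{1}{x{\left(- \frac{39}{-59} + \frac{33}{-112} \right)} + U{\left(b{\left(-1 \right)} \right)}} = \frac{1}{-153 + \left(2 \left(-1\right) \left(-12 - 1\right)\right)^{2}} = \frac{1}{-153 + \left(2 \left(-1\right) \left(-13\right)\right)^{2}} = \frac{1}{-153 + 26^{2}} = \frac{1}{-153 + 676} = \frac{1}{523}$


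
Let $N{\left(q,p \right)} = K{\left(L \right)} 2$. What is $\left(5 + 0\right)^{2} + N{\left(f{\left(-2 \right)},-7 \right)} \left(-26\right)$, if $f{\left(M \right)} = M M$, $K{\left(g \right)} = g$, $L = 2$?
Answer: $-79$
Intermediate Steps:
$f{\left(M \right)} = M^{2}$
$N{\left(q,p \right)} = 4$ ($N{\left(q,p \right)} = 2 \cdot 2 = 4$)
$\left(5 + 0\right)^{2} + N{\left(f{\left(-2 \right)},-7 \right)} \left(-26\right) = \left(5 + 0\right)^{2} + 4 \left(-26\right) = 5^{2} - 104 = 25 - 104 = -79$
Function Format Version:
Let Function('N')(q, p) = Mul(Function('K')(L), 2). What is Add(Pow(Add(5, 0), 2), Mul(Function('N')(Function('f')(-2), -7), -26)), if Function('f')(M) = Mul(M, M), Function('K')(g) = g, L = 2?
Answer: -79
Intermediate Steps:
Function('f')(M) = Pow(M, 2)
Function('N')(q, p) = 4 (Function('N')(q, p) = Mul(2, 2) = 4)
Add(Pow(Add(5, 0), 2), Mul(Function('N')(Function('f')(-2), -7), -26)) = Add(Pow(Add(5, 0), 2), Mul(4, -26)) = Add(Pow(5, 2), -104) = Add(25, -104) = -79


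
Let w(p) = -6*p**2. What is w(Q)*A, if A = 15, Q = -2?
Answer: -360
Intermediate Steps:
w(Q)*A = -6*(-2)**2*15 = -6*4*15 = -24*15 = -360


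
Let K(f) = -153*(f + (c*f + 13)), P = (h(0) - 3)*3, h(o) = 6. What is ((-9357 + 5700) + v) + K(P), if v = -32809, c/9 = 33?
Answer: -448801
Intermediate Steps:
c = 297 (c = 9*33 = 297)
P = 9 (P = (6 - 3)*3 = 3*3 = 9)
K(f) = -1989 - 45594*f (K(f) = -153*(f + (297*f + 13)) = -153*(f + (13 + 297*f)) = -153*(13 + 298*f) = -1989 - 45594*f)
((-9357 + 5700) + v) + K(P) = ((-9357 + 5700) - 32809) + (-1989 - 45594*9) = (-3657 - 32809) + (-1989 - 410346) = -36466 - 412335 = -448801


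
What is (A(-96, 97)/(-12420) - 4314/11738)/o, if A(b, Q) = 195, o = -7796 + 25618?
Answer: -1862293/86606579304 ≈ -2.1503e-5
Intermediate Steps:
o = 17822
(A(-96, 97)/(-12420) - 4314/11738)/o = (195/(-12420) - 4314/11738)/17822 = (195*(-1/12420) - 4314*1/11738)*(1/17822) = (-13/828 - 2157/5869)*(1/17822) = -1862293/4859532*1/17822 = -1862293/86606579304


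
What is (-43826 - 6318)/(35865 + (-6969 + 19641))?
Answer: -50144/48537 ≈ -1.0331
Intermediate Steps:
(-43826 - 6318)/(35865 + (-6969 + 19641)) = -50144/(35865 + 12672) = -50144/48537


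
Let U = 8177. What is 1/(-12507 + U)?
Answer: -1/4330 ≈ -0.00023095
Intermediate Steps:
1/(-12507 + U) = 1/(-12507 + 8177) = 1/(-4330) = -1/4330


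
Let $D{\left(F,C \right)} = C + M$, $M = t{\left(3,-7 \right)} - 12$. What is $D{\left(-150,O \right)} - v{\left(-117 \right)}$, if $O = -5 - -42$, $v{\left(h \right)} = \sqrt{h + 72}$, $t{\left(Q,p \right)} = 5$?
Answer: $30 - 3 i \sqrt{5} \approx 30.0 - 6.7082 i$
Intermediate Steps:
$v{\left(h \right)} = \sqrt{72 + h}$
$O = 37$ ($O = -5 + 42 = 37$)
$M = -7$ ($M = 5 - 12 = -7$)
$D{\left(F,C \right)} = -7 + C$ ($D{\left(F,C \right)} = C - 7 = -7 + C$)
$D{\left(-150,O \right)} - v{\left(-117 \right)} = \left(-7 + 37\right) - \sqrt{72 - 117} = 30 - \sqrt{-45} = 30 - 3 i \sqrt{5}$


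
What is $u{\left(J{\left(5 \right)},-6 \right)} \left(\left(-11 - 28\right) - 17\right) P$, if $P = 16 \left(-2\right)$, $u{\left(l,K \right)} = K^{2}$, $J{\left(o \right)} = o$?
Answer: $64512$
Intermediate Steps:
$P = -32$
$u{\left(J{\left(5 \right)},-6 \right)} \left(\left(-11 - 28\right) - 17\right) P = \left(-6\right)^{2} \left(\left(-11 - 28\right) - 17\right) \left(-32\right) = 36 \left(-39 - 17\right) \left(-32\right) = 36 \left(-56\right) \left(-32\right) = \left(-2016\right) \left(-32\right) = 64512$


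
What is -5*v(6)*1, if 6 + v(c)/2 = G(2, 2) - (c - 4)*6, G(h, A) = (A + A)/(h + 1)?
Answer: 500/3 ≈ 166.67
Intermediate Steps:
G(h, A) = 2*A/(1 + h) (G(h, A) = (2*A)/(1 + h) = 2*A/(1 + h))
v(c) = 116/3 - 12*c (v(c) = -12 + 2*(2*2/(1 + 2) - (c - 4)*6) = -12 + 2*(2*2/3 - (-4 + c)*6) = -12 + 2*(2*2*(⅓) - (-24 + 6*c)) = -12 + 2*(4/3 + (24 - 6*c)) = -12 + 2*(76/3 - 6*c) = -12 + (152/3 - 12*c) = 116/3 - 12*c)
-5*v(6)*1 = -5*(116/3 - 12*6)*1 = -5*(116/3 - 72)*1 = -5*(-100/3)*1 = (500/3)*1 = 500/3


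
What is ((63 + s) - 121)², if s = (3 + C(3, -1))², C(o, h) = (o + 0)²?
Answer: 7396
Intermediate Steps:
C(o, h) = o²
s = 144 (s = (3 + 3²)² = (3 + 9)² = 12² = 144)
((63 + s) - 121)² = ((63 + 144) - 121)² = (207 - 121)² = 86² = 7396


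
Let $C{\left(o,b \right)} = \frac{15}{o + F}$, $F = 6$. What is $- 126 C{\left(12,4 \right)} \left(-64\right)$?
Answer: $6720$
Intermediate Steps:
$C{\left(o,b \right)} = \frac{15}{6 + o}$ ($C{\left(o,b \right)} = \frac{15}{o + 6} = \frac{15}{6 + o}$)
$- 126 C{\left(12,4 \right)} \left(-64\right) = - 126 \frac{15}{6 + 12} \left(-64\right) = - 126 \cdot \frac{15}{18} \left(-64\right) = - 126 \cdot 15 \cdot \frac{1}{18} \left(-64\right) = \left(-126\right) \frac{5}{6} \left(-64\right) = \left(-105\right) \left(-64\right) = 6720$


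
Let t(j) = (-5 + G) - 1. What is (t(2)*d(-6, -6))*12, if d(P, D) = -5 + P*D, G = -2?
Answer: -2976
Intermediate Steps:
t(j) = -8 (t(j) = (-5 - 2) - 1 = -7 - 1 = -8)
d(P, D) = -5 + D*P
(t(2)*d(-6, -6))*12 = -8*(-5 - 6*(-6))*12 = -8*(-5 + 36)*12 = -8*31*12 = -248*12 = -2976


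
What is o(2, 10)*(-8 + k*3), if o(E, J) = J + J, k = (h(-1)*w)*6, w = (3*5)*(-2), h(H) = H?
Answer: 10640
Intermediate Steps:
w = -30 (w = 15*(-2) = -30)
k = 180 (k = -1*(-30)*6 = 30*6 = 180)
o(E, J) = 2*J
o(2, 10)*(-8 + k*3) = (2*10)*(-8 + 180*3) = 20*(-8 + 540) = 20*532 = 10640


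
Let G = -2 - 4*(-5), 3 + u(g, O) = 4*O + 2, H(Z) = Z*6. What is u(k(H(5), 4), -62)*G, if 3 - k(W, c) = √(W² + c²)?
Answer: -4482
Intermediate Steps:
H(Z) = 6*Z
k(W, c) = 3 - √(W² + c²)
u(g, O) = -1 + 4*O (u(g, O) = -3 + (4*O + 2) = -3 + (2 + 4*O) = -1 + 4*O)
G = 18 (G = -2 + 20 = 18)
u(k(H(5), 4), -62)*G = (-1 + 4*(-62))*18 = (-1 - 248)*18 = -249*18 = -4482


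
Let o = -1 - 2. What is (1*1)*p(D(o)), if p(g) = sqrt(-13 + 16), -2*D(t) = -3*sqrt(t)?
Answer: sqrt(3) ≈ 1.7320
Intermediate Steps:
o = -3
D(t) = 3*sqrt(t)/2 (D(t) = -(-3)*sqrt(t)/2 = 3*sqrt(t)/2)
p(g) = sqrt(3)
(1*1)*p(D(o)) = (1*1)*sqrt(3) = 1*sqrt(3) = sqrt(3)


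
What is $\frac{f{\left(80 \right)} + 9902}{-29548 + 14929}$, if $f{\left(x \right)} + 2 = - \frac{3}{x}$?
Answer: $- \frac{263999}{389840} \approx -0.6772$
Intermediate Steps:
$f{\left(x \right)} = -2 - \frac{3}{x}$
$\frac{f{\left(80 \right)} + 9902}{-29548 + 14929} = \frac{\left(-2 - \frac{3}{80}\right) + 9902}{-29548 + 14929} = \frac{\left(-2 - \frac{3}{80}\right) + 9902}{-14619} = \left(\left(-2 - \frac{3}{80}\right) + 9902\right) \left(- \frac{1}{14619}\right) = \left(- \frac{163}{80} + 9902\right) \left(- \frac{1}{14619}\right) = \frac{791997}{80} \left(- \frac{1}{14619}\right) = - \frac{263999}{389840}$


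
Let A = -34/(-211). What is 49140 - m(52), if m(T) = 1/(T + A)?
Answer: 540834629/11006 ≈ 49140.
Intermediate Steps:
A = 34/211 (A = -34*(-1/211) = 34/211 ≈ 0.16114)
m(T) = 1/(34/211 + T) (m(T) = 1/(T + 34/211) = 1/(34/211 + T))
49140 - m(52) = 49140 - 211/(34 + 211*52) = 49140 - 211/(34 + 10972) = 49140 - 211/11006 = 540834629/11006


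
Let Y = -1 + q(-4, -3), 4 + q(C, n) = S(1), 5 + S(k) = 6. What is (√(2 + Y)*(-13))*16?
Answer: -208*I*√2 ≈ -294.16*I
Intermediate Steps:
S(k) = 1 (S(k) = -5 + 6 = 1)
q(C, n) = -3 (q(C, n) = -4 + 1 = -3)
Y = -4 (Y = -1 - 3 = -4)
(√(2 + Y)*(-13))*16 = (√(2 - 4)*(-13))*16 = (√(-2)*(-13))*16 = ((I*√2)*(-13))*16 = -13*I*√2*16 = -208*I*√2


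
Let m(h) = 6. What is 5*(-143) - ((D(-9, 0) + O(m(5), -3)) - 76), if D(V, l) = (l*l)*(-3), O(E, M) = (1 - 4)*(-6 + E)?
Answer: -639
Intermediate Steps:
O(E, M) = 18 - 3*E (O(E, M) = -3*(-6 + E) = 18 - 3*E)
D(V, l) = -3*l² (D(V, l) = l²*(-3) = -3*l²)
5*(-143) - ((D(-9, 0) + O(m(5), -3)) - 76) = 5*(-143) - ((-3*0² + (18 - 3*6)) - 76) = -715 - ((-3*0 + (18 - 18)) - 76) = -715 - ((0 + 0) - 76) = -715 - (0 - 76) = -715 - 1*(-76) = -715 + 76 = -639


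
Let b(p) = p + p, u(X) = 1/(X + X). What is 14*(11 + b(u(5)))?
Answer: 784/5 ≈ 156.80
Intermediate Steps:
u(X) = 1/(2*X)
b(p) = 2*p
14*(11 + b(u(5))) = 14*(11 + 2*((½)/5)) = 14*(11 + 2*((½)*(⅕))) = 14*(11 + 2*(⅒)) = 14*(11 + ⅕) = 14*(56/5) = 784/5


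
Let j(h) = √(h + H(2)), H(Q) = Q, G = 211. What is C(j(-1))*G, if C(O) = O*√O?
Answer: 211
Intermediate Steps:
j(h) = √(2 + h) (j(h) = √(h + 2) = √(2 + h))
C(O) = O^(3/2)
C(j(-1))*G = (√(2 - 1))^(3/2)*211 = (√1)^(3/2)*211 = 1^(3/2)*211 = 1*211 = 211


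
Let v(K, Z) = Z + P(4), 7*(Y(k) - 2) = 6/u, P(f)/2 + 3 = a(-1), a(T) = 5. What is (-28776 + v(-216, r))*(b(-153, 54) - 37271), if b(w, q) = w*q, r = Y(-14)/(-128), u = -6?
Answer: 1173828218425/896 ≈ 1.3101e+9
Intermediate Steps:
P(f) = 4 (P(f) = -6 + 2*5 = -6 + 10 = 4)
Y(k) = 13/7 (Y(k) = 2 + (6/(-6))/7 = 2 + (6*(-1/6))/7 = 2 + (1/7)*(-1) = 2 - 1/7 = 13/7)
r = -13/896 (r = (13/7)/(-128) = (13/7)*(-1/128) = -13/896 ≈ -0.014509)
v(K, Z) = 4 + Z (v(K, Z) = Z + 4 = 4 + Z)
b(w, q) = q*w
(-28776 + v(-216, r))*(b(-153, 54) - 37271) = (-28776 + (4 - 13/896))*(54*(-153) - 37271) = (-28776 + 3571/896)*(-8262 - 37271) = -25779725/896*(-45533) = 1173828218425/896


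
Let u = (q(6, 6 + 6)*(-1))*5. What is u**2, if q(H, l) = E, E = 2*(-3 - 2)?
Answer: 2500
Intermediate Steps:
E = -10 (E = 2*(-5) = -10)
q(H, l) = -10
u = 50 (u = -10*(-1)*5 = 10*5 = 50)
u**2 = 50**2 = 2500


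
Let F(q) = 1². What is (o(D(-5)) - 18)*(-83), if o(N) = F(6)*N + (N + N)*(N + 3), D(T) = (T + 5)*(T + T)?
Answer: 1494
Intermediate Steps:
D(T) = 2*T*(5 + T) (D(T) = (5 + T)*(2*T) = 2*T*(5 + T))
F(q) = 1
o(N) = N + 2*N*(3 + N) (o(N) = 1*N + (N + N)*(N + 3) = N + (2*N)*(3 + N) = N + 2*N*(3 + N))
(o(D(-5)) - 18)*(-83) = ((2*(-5)*(5 - 5))*(7 + 2*(2*(-5)*(5 - 5))) - 18)*(-83) = ((2*(-5)*0)*(7 + 2*(2*(-5)*0)) - 18)*(-83) = (0*(7 + 2*0) - 18)*(-83) = (0*(7 + 0) - 18)*(-83) = (0*7 - 18)*(-83) = (0 - 18)*(-83) = -18*(-83) = 1494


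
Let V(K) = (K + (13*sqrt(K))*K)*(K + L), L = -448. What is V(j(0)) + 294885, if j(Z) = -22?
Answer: 305225 + 134420*I*sqrt(22) ≈ 3.0523e+5 + 6.3049e+5*I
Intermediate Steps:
V(K) = (-448 + K)*(K + 13*K**(3/2)) (V(K) = (K + (13*sqrt(K))*K)*(K - 448) = (K + 13*K**(3/2))*(-448 + K) = (-448 + K)*(K + 13*K**(3/2)))
V(j(0)) + 294885 = ((-22)**2 - (-128128)*I*sqrt(22) - 448*(-22) + 13*(-22)**(5/2)) + 294885 = (484 - (-128128)*I*sqrt(22) + 9856 + 13*(484*I*sqrt(22))) + 294885 = (484 + 128128*I*sqrt(22) + 9856 + 6292*I*sqrt(22)) + 294885 = (10340 + 134420*I*sqrt(22)) + 294885 = 305225 + 134420*I*sqrt(22)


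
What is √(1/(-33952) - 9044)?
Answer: I*√651585328458/8488 ≈ 95.1*I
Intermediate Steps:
√(1/(-33952) - 9044) = √(-1/33952 - 9044) = √(-307061889/33952) = I*√651585328458/8488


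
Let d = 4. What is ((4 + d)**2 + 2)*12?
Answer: 792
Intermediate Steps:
((4 + d)**2 + 2)*12 = ((4 + 4)**2 + 2)*12 = (8**2 + 2)*12 = (64 + 2)*12 = 66*12 = 792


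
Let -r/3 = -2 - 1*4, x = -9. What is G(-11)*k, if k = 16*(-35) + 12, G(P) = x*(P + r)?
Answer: 34524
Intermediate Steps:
r = 18 (r = -3*(-2 - 1*4) = -3*(-2 - 4) = -3*(-6) = 18)
G(P) = -162 - 9*P (G(P) = -9*(P + 18) = -9*(18 + P) = -162 - 9*P)
k = -548 (k = -560 + 12 = -548)
G(-11)*k = (-162 - 9*(-11))*(-548) = (-162 + 99)*(-548) = -63*(-548) = 34524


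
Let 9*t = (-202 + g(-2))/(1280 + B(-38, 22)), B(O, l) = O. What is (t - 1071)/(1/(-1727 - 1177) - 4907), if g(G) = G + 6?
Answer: 643818736/2949735303 ≈ 0.21826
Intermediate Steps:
g(G) = 6 + G
t = -11/621 (t = ((-202 + (6 - 2))/(1280 - 38))/9 = ((-202 + 4)/1242)/9 = (-198*1/1242)/9 = (1/9)*(-11/69) = -11/621 ≈ -0.017713)
(t - 1071)/(1/(-1727 - 1177) - 4907) = (-11/621 - 1071)/(1/(-1727 - 1177) - 4907) = -665102/(621*(1/(-2904) - 4907)) = -665102/(621*(-1/2904 - 4907)) = -665102/(621*(-14249929/2904)) = -665102/621*(-2904/14249929) = 643818736/2949735303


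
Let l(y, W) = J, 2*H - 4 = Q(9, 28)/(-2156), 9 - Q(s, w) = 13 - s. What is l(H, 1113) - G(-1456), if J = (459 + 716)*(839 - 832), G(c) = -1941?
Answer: 10166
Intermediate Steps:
Q(s, w) = -4 + s (Q(s, w) = 9 - (13 - s) = 9 + (-13 + s) = -4 + s)
H = 8619/4312 (H = 2 + ((-4 + 9)/(-2156))/2 = 2 + (5*(-1/2156))/2 = 2 + (½)*(-5/2156) = 2 - 5/4312 = 8619/4312 ≈ 1.9988)
J = 8225 (J = 1175*7 = 8225)
l(y, W) = 8225
l(H, 1113) - G(-1456) = 8225 - 1*(-1941) = 8225 + 1941 = 10166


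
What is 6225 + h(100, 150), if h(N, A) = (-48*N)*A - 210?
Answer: -713985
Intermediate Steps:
h(N, A) = -210 - 48*A*N (h(N, A) = -48*A*N - 210 = -210 - 48*A*N)
6225 + h(100, 150) = 6225 + (-210 - 48*150*100) = 6225 + (-210 - 720000) = 6225 - 720210 = -713985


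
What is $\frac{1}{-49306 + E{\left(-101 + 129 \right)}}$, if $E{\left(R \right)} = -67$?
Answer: $- \frac{1}{49373} \approx -2.0254 \cdot 10^{-5}$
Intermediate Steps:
$\frac{1}{-49306 + E{\left(-101 + 129 \right)}} = \frac{1}{-49306 - 67} = \frac{1}{-49373} = - \frac{1}{49373}$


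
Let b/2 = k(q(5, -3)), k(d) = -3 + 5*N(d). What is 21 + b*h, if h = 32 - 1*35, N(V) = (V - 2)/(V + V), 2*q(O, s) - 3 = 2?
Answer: 36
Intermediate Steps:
q(O, s) = 5/2 (q(O, s) = 3/2 + (½)*2 = 3/2 + 1 = 5/2)
N(V) = (-2 + V)/(2*V) (N(V) = (-2 + V)/((2*V)) = (-2 + V)*(1/(2*V)) = (-2 + V)/(2*V))
h = -3 (h = 32 - 35 = -3)
k(d) = -3 + 5*(-2 + d)/(2*d) (k(d) = -3 + 5*((-2 + d)/(2*d)) = -3 + 5*(-2 + d)/(2*d))
b = -5 (b = 2*((-10 - 1*5/2)/(2*(5/2))) = 2*((½)*(⅖)*(-10 - 5/2)) = 2*((½)*(⅖)*(-25/2)) = 2*(-5/2) = -5)
21 + b*h = 21 - 5*(-3) = 21 + 15 = 36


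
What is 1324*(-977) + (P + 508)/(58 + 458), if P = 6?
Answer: -333735127/258 ≈ -1.2935e+6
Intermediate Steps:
1324*(-977) + (P + 508)/(58 + 458) = 1324*(-977) + (6 + 508)/(58 + 458) = -1293548 + 514/516 = -1293548 + 514*(1/516) = -1293548 + 257/258 = -333735127/258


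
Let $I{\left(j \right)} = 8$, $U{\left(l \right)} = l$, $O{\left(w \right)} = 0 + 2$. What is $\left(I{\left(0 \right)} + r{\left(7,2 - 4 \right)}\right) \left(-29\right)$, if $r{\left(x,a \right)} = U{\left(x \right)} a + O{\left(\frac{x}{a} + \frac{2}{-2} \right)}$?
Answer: $116$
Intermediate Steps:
$O{\left(w \right)} = 2$
$r{\left(x,a \right)} = 2 + a x$ ($r{\left(x,a \right)} = x a + 2 = a x + 2 = 2 + a x$)
$\left(I{\left(0 \right)} + r{\left(7,2 - 4 \right)}\right) \left(-29\right) = \left(8 + \left(2 + \left(2 - 4\right) 7\right)\right) \left(-29\right) = \left(8 + \left(2 - 14\right)\right) \left(-29\right) = \left(8 - 12\right) \left(-29\right) = \left(-4\right) \left(-29\right) = 116$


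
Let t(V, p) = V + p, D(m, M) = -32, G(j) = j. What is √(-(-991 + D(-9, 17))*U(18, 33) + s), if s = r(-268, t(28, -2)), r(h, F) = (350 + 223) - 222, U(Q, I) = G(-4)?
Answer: I*√3741 ≈ 61.164*I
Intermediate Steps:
U(Q, I) = -4
r(h, F) = 351 (r(h, F) = 573 - 222 = 351)
s = 351
√(-(-991 + D(-9, 17))*U(18, 33) + s) = √(-(-991 - 32)*(-4) + 351) = √(-(-1023)*(-4) + 351) = √(-1*4092 + 351) = √(-4092 + 351) = √(-3741) = I*√3741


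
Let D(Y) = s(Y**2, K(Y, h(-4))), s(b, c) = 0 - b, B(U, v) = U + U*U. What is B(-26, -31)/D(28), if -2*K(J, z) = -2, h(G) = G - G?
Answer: -325/392 ≈ -0.82908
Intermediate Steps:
h(G) = 0
K(J, z) = 1 (K(J, z) = -1/2*(-2) = 1)
B(U, v) = U + U**2
s(b, c) = -b
D(Y) = -Y**2
B(-26, -31)/D(28) = (-26*(1 - 26))/((-1*28**2)) = (-26*(-25))/((-1*784)) = 650/(-784) = 650*(-1/784) = -325/392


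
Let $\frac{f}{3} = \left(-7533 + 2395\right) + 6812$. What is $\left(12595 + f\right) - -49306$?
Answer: $66923$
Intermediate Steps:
$f = 5022$ ($f = 3 \left(\left(-7533 + 2395\right) + 6812\right) = 3 \left(-5138 + 6812\right) = 3 \cdot 1674 = 5022$)
$\left(12595 + f\right) - -49306 = \left(12595 + 5022\right) - -49306 = 17617 + 49306 = 66923$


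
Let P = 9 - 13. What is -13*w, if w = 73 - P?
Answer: -1001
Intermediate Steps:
P = -4
w = 77 (w = 73 - 1*(-4) = 73 + 4 = 77)
-13*w = -13*77 = -1001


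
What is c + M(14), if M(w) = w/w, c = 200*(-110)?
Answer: -21999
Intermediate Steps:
c = -22000
M(w) = 1
c + M(14) = -22000 + 1 = -21999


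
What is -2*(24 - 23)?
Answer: -2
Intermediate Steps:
-2*(24 - 23) = -2*1 = -2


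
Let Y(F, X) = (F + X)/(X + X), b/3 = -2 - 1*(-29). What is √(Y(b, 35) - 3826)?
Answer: 2*I*√1171205/35 ≈ 61.841*I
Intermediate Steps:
b = 81 (b = 3*(-2 - 1*(-29)) = 3*(-2 + 29) = 3*27 = 81)
Y(F, X) = (F + X)/(2*X) (Y(F, X) = (F + X)/((2*X)) = (F + X)*(1/(2*X)) = (F + X)/(2*X))
√(Y(b, 35) - 3826) = √((½)*(81 + 35)/35 - 3826) = √((½)*(1/35)*116 - 3826) = √(58/35 - 3826) = √(-133852/35) = 2*I*√1171205/35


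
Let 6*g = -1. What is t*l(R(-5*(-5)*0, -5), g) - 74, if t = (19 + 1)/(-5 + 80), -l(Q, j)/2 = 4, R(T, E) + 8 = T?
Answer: -1142/15 ≈ -76.133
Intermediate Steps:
g = -⅙ (g = (⅙)*(-1) = -⅙ ≈ -0.16667)
R(T, E) = -8 + T
l(Q, j) = -8 (l(Q, j) = -2*4 = -8)
t = 4/15 (t = 20/75 = 20*(1/75) = 4/15 ≈ 0.26667)
t*l(R(-5*(-5)*0, -5), g) - 74 = (4/15)*(-8) - 74 = -32/15 - 74 = -1142/15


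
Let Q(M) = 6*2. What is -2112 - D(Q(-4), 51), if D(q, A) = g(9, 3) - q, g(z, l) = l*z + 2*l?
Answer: -2133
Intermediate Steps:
g(z, l) = 2*l + l*z
Q(M) = 12
D(q, A) = 33 - q (D(q, A) = 3*(2 + 9) - q = 3*11 - q = 33 - q)
-2112 - D(Q(-4), 51) = -2112 - (33 - 1*12) = -2112 - (33 - 12) = -2112 - 1*21 = -2112 - 21 = -2133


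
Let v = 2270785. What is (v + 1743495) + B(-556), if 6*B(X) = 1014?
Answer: 4014449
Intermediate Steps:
B(X) = 169 (B(X) = (1/6)*1014 = 169)
(v + 1743495) + B(-556) = (2270785 + 1743495) + 169 = 4014280 + 169 = 4014449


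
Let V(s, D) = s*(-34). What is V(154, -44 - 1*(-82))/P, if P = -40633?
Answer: 5236/40633 ≈ 0.12886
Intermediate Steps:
V(s, D) = -34*s
V(154, -44 - 1*(-82))/P = -34*154/(-40633) = -5236*(-1/40633) = 5236/40633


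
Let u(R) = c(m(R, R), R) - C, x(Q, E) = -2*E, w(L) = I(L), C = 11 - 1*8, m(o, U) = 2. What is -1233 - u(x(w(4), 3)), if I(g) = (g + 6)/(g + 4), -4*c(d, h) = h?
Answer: -2463/2 ≈ -1231.5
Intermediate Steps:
c(d, h) = -h/4
C = 3 (C = 11 - 8 = 3)
I(g) = (6 + g)/(4 + g)
w(L) = (6 + L)/(4 + L)
u(R) = -3 - R/4 (u(R) = -R/4 - 1*3 = -R/4 - 3 = -3 - R/4)
-1233 - u(x(w(4), 3)) = -1233 - (-3 - (-1)*3/2) = -1233 - (-3 - 1/4*(-6)) = -1233 - (-3 + 3/2) = -1233 - 1*(-3/2) = -1233 + 3/2 = -2463/2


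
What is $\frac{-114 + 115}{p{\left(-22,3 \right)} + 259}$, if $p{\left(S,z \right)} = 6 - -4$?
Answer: $\frac{1}{269} \approx 0.0037175$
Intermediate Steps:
$p{\left(S,z \right)} = 10$ ($p{\left(S,z \right)} = 6 + 4 = 10$)
$\frac{-114 + 115}{p{\left(-22,3 \right)} + 259} = \frac{-114 + 115}{10 + 259} = 1 \cdot \frac{1}{269} = \frac{1}{269}$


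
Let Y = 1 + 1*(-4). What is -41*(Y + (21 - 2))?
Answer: -656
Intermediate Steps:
Y = -3 (Y = 1 - 4 = -3)
-41*(Y + (21 - 2)) = -41*(-3 + (21 - 2)) = -41*(-3 + 19) = -41*16 = -656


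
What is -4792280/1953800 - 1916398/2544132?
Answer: -199205641417/62134063770 ≈ -3.2061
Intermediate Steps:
-4792280/1953800 - 1916398/2544132 = -4792280*1/1953800 - 1916398*1/2544132 = -119807/48845 - 958199/1272066 = -199205641417/62134063770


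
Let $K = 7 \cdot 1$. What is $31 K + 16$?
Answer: $233$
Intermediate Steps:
$K = 7$
$31 K + 16 = 31 \cdot 7 + 16 = 217 + 16 = 233$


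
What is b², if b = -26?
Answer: 676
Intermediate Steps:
b² = (-26)² = 676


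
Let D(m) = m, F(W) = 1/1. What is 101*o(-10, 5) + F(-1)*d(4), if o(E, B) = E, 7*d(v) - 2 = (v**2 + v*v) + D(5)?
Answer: -7031/7 ≈ -1004.4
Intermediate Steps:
F(W) = 1
d(v) = 1 + 2*v**2/7 (d(v) = 2/7 + ((v**2 + v*v) + 5)/7 = 2/7 + ((v**2 + v**2) + 5)/7 = 2/7 + (2*v**2 + 5)/7 = 2/7 + (5 + 2*v**2)/7 = 2/7 + (5/7 + 2*v**2/7) = 1 + 2*v**2/7)
101*o(-10, 5) + F(-1)*d(4) = 101*(-10) + 1*(1 + (2/7)*4**2) = -1010 + 1*(1 + (2/7)*16) = -1010 + 1*(1 + 32/7) = -1010 + 1*(39/7) = -1010 + 39/7 = -7031/7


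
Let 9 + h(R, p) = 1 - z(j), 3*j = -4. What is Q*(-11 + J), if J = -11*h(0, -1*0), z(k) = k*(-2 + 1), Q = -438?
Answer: -40150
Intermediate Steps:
j = -4/3 (j = (⅓)*(-4) = -4/3 ≈ -1.3333)
z(k) = -k (z(k) = k*(-1) = -k)
h(R, p) = -28/3 (h(R, p) = -9 + (1 - (-1)*(-4)/3) = -9 + (1 - 1*4/3) = -9 + (1 - 4/3) = -9 - ⅓ = -28/3)
J = 308/3 (J = -11*(-28/3) = 308/3 ≈ 102.67)
Q*(-11 + J) = -438*(-11 + 308/3) = -438*275/3 = -40150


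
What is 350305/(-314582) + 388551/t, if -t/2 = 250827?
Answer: -24830254596/13150943219 ≈ -1.8881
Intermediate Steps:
t = -501654 (t = -2*250827 = -501654)
350305/(-314582) + 388551/t = 350305/(-314582) + 388551/(-501654) = 350305*(-1/314582) + 388551*(-1/501654) = -350305/314582 - 129517/167218 = -24830254596/13150943219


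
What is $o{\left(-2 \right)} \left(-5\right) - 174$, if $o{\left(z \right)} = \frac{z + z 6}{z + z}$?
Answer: $- \frac{383}{2} \approx -191.5$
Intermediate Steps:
$o{\left(z \right)} = \frac{7}{2}$ ($o{\left(z \right)} = \frac{z + 6 z}{2 z} = 7 z \frac{1}{2 z} = \frac{7}{2}$)
$o{\left(-2 \right)} \left(-5\right) - 174 = \frac{7}{2} \left(-5\right) - 174 = - \frac{35}{2} - 174 = - \frac{383}{2}$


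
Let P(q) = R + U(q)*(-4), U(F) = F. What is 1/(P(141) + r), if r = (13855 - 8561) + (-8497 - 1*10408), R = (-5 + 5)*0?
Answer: -1/14175 ≈ -7.0547e-5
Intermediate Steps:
R = 0 (R = 0*0 = 0)
P(q) = -4*q (P(q) = 0 + q*(-4) = 0 - 4*q = -4*q)
r = -13611 (r = 5294 + (-8497 - 10408) = 5294 - 18905 = -13611)
1/(P(141) + r) = 1/(-4*141 - 13611) = 1/(-564 - 13611) = 1/(-14175) = -1/14175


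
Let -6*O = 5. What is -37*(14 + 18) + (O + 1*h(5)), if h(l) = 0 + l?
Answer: -7079/6 ≈ -1179.8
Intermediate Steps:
h(l) = l
O = -5/6 (O = -1/6*5 = -5/6 ≈ -0.83333)
-37*(14 + 18) + (O + 1*h(5)) = -37*(14 + 18) + (-5/6 + 1*5) = -37*32 + (-5/6 + 5) = -1184 + 25/6 = -7079/6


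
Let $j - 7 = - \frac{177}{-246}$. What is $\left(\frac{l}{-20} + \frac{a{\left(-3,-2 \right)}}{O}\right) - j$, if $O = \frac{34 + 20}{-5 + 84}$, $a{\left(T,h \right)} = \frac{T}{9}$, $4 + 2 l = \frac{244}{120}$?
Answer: $- \frac{10837087}{1328400} \approx -8.158$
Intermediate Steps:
$l = - \frac{59}{60}$ ($l = -2 + \frac{244 \cdot \frac{1}{120}}{2} = -2 + \frac{1}{2} \cdot \frac{61}{30} = -2 + \frac{61}{60} = - \frac{59}{60} \approx -0.98333$)
$j = \frac{633}{82}$ ($j = 7 - \frac{177}{-246} = 7 - - \frac{59}{82} = 7 + \frac{59}{82} = \frac{633}{82} \approx 7.7195$)
$a{\left(T,h \right)} = \frac{T}{9}$ ($a{\left(T,h \right)} = T \frac{1}{9} = \frac{T}{9}$)
$O = \frac{54}{79} \approx 0.68354$
$\left(\frac{l}{-20} + \frac{a{\left(-3,-2 \right)}}{O}\right) - j = \left(- \frac{59}{60 \left(-20\right)} + \frac{\frac{1}{9} \left(-3\right)}{\frac{54}{79}}\right) - \frac{633}{82} = \left(\left(- \frac{59}{60}\right) \left(- \frac{1}{20}\right) - \frac{79}{162}\right) - \frac{633}{82} = \left(\frac{59}{1200} - \frac{79}{162}\right) - \frac{633}{82} = - \frac{14207}{32400} - \frac{633}{82} = - \frac{10837087}{1328400}$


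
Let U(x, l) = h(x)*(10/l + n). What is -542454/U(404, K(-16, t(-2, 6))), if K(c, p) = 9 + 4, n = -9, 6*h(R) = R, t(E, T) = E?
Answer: 10577853/10807 ≈ 978.80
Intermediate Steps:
h(R) = R/6
K(c, p) = 13
U(x, l) = x*(-9 + 10/l)/6 (U(x, l) = (x/6)*(10/l - 9) = (x/6)*(-9 + 10/l) = x*(-9 + 10/l)/6)
-542454/U(404, K(-16, t(-2, 6))) = -542454*39/(202*(10 - 9*13)) = -542454*39/(202*(10 - 117)) = -542454/((1/6)*404*(1/13)*(-107)) = -542454/(-21614/39) = -542454*(-39/21614) = 10577853/10807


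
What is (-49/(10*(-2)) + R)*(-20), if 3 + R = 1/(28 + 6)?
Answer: 177/17 ≈ 10.412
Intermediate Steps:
R = -101/34 (R = -3 + 1/(28 + 6) = -3 + 1/34 = -101/34 ≈ -2.9706)
(-49/(10*(-2)) + R)*(-20) = (-49/(10*(-2)) - 101/34)*(-20) = (-49/(-20) - 101/34)*(-20) = (-49*(-1/20) - 101/34)*(-20) = (49/20 - 101/34)*(-20) = -177/340*(-20) = 177/17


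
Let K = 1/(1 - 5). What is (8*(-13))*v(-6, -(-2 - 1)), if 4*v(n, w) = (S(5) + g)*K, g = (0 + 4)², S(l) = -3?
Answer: 169/2 ≈ 84.500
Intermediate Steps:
K = -¼ (K = 1/(-4) = -¼ ≈ -0.25000)
g = 16 (g = 4² = 16)
v(n, w) = -13/16 (v(n, w) = ((-3 + 16)*(-¼))/4 = (13*(-¼))/4 = (¼)*(-13/4) = -13/16)
(8*(-13))*v(-6, -(-2 - 1)) = (8*(-13))*(-13/16) = -104*(-13/16) = 169/2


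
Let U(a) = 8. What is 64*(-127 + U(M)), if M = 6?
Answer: -7616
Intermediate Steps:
64*(-127 + U(M)) = 64*(-127 + 8) = 64*(-119) = -7616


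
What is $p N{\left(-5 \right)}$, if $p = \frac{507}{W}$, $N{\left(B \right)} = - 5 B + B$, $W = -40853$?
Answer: $- \frac{10140}{40853} \approx -0.24821$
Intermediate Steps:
$N{\left(B \right)} = - 4 B$
$p = - \frac{507}{40853}$ ($p = \frac{507}{-40853} = 507 \left(- \frac{1}{40853}\right) = - \frac{507}{40853} \approx -0.01241$)
$p N{\left(-5 \right)} = - \frac{507 \left(\left(-4\right) \left(-5\right)\right)}{40853} = \left(- \frac{507}{40853}\right) 20 = - \frac{10140}{40853}$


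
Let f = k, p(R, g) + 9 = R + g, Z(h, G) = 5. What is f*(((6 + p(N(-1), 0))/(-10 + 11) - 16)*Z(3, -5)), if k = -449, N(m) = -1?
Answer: 44900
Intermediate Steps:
p(R, g) = -9 + R + g (p(R, g) = -9 + (R + g) = -9 + R + g)
f = -449
f*(((6 + p(N(-1), 0))/(-10 + 11) - 16)*Z(3, -5)) = -449*((6 + (-9 - 1 + 0))/(-10 + 11) - 16)*5 = -449*((6 - 10)/1 - 16)*5 = -449*(-4*1 - 16)*5 = -449*(-4 - 16)*5 = -(-8980)*5 = -449*(-100) = 44900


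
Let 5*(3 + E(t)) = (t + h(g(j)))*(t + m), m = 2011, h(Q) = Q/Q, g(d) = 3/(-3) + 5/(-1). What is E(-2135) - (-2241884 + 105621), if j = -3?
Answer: 10945916/5 ≈ 2.1892e+6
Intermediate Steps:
g(d) = -6 (g(d) = 3*(-⅓) + 5*(-1) = -1 - 5 = -6)
h(Q) = 1
E(t) = -3 + (1 + t)*(2011 + t)/5 (E(t) = -3 + ((t + 1)*(t + 2011))/5 = -3 + ((1 + t)*(2011 + t))/5 = -3 + (1 + t)*(2011 + t)/5)
E(-2135) - (-2241884 + 105621) = (1996/5 + (⅕)*(-2135)² + (2012/5)*(-2135)) - (-2241884 + 105621) = (1996/5 + (⅕)*4558225 - 859124) - 1*(-2136263) = (1996/5 + 911645 - 859124) + 2136263 = 264601/5 + 2136263 = 10945916/5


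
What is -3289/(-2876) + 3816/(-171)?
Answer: -1156933/54644 ≈ -21.172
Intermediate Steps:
-3289/(-2876) + 3816/(-171) = -3289*(-1/2876) + 3816*(-1/171) = 3289/2876 - 424/19 = -1156933/54644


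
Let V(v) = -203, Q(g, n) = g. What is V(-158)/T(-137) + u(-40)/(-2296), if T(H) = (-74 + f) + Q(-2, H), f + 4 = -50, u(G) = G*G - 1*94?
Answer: 67577/74620 ≈ 0.90561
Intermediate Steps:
u(G) = -94 + G² (u(G) = G² - 94 = -94 + G²)
f = -54 (f = -4 - 50 = -54)
T(H) = -130 (T(H) = (-74 - 54) - 2 = -128 - 2 = -130)
V(-158)/T(-137) + u(-40)/(-2296) = -203/(-130) + (-94 + (-40)²)/(-2296) = -203*(-1/130) + (-94 + 1600)*(-1/2296) = 203/130 + 1506*(-1/2296) = 203/130 - 753/1148 = 67577/74620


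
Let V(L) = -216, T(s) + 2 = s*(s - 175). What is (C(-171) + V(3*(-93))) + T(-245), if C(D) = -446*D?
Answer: 178948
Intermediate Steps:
T(s) = -2 + s*(-175 + s) (T(s) = -2 + s*(s - 175) = -2 + s*(-175 + s))
(C(-171) + V(3*(-93))) + T(-245) = (-446*(-171) - 216) + (-2 + (-245)² - 175*(-245)) = (76266 - 216) + (-2 + 60025 + 42875) = 76050 + 102898 = 178948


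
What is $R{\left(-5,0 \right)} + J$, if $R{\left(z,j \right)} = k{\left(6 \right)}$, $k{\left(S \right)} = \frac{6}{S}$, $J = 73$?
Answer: $74$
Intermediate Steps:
$R{\left(z,j \right)} = 1$ ($R{\left(z,j \right)} = \frac{6}{6} = 6 \cdot \frac{1}{6} = 1$)
$R{\left(-5,0 \right)} + J = 1 + 73 = 74$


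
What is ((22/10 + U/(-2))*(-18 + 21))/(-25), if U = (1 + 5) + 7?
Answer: 129/250 ≈ 0.51600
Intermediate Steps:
U = 13 (U = 6 + 7 = 13)
((22/10 + U/(-2))*(-18 + 21))/(-25) = ((22/10 + 13/(-2))*(-18 + 21))/(-25) = ((22*(⅒) + 13*(-½))*3)*(-1/25) = ((11/5 - 13/2)*3)*(-1/25) = -43/10*3*(-1/25) = -129/10*(-1/25) = 129/250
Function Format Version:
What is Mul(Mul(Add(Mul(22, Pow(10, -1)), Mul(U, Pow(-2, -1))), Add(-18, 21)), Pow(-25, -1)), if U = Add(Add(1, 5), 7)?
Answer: Rational(129, 250) ≈ 0.51600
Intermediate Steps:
U = 13 (U = Add(6, 7) = 13)
Mul(Mul(Add(Mul(22, Pow(10, -1)), Mul(U, Pow(-2, -1))), Add(-18, 21)), Pow(-25, -1)) = Mul(Mul(Add(Mul(22, Pow(10, -1)), Mul(13, Pow(-2, -1))), Add(-18, 21)), Pow(-25, -1)) = Mul(Mul(Add(Mul(22, Rational(1, 10)), Mul(13, Rational(-1, 2))), 3), Rational(-1, 25)) = Mul(Mul(Add(Rational(11, 5), Rational(-13, 2)), 3), Rational(-1, 25)) = Mul(Mul(Rational(-43, 10), 3), Rational(-1, 25)) = Mul(Rational(-129, 10), Rational(-1, 25)) = Rational(129, 250)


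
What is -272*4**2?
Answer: -4352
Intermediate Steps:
-272*4**2 = -272*16 = -4352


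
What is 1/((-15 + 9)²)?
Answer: 1/36 ≈ 0.027778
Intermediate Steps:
1/((-15 + 9)²) = 1/((-6)²) = 1/36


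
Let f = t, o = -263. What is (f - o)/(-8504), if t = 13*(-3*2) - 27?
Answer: -79/4252 ≈ -0.018579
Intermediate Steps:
t = -105 (t = 13*(-6) - 27 = -78 - 27 = -105)
f = -105
(f - o)/(-8504) = (-105 - 1*(-263))/(-8504) = (-105 + 263)*(-1/8504) = 158*(-1/8504) = -79/4252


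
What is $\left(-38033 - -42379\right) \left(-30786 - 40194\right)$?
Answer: $-308479080$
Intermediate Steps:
$\left(-38033 - -42379\right) \left(-30786 - 40194\right) = \left(-38033 + 42379\right) \left(-70980\right) = 4346 \left(-70980\right) = -308479080$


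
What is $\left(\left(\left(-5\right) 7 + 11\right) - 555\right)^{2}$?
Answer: $335241$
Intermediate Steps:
$\left(\left(\left(-5\right) 7 + 11\right) - 555\right)^{2} = \left(\left(-35 + 11\right) - 555\right)^{2} = \left(-24 - 555\right)^{2} = \left(-579\right)^{2} = 335241$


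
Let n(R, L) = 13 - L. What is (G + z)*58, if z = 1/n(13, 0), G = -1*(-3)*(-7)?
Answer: -15776/13 ≈ -1213.5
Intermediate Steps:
G = -21 (G = 3*(-7) = -21)
z = 1/13 (z = 1/(13 - 1*0) = 1/(13 + 0) = 1/13 ≈ 0.076923)
(G + z)*58 = (-21 + 1/13)*58 = -272/13*58 = -15776/13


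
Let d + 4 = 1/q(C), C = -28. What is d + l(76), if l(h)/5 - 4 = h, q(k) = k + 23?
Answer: 1979/5 ≈ 395.80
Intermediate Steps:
q(k) = 23 + k
l(h) = 20 + 5*h
d = -21/5 (d = -4 + 1/(23 - 28) = -4 + 1/(-5) = -4 - ⅕ = -21/5 ≈ -4.2000)
d + l(76) = -21/5 + (20 + 5*76) = -21/5 + (20 + 380) = -21/5 + 400 = 1979/5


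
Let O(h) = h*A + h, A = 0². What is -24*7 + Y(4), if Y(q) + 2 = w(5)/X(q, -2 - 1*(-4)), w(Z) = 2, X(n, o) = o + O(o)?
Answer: -339/2 ≈ -169.50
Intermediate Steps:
A = 0
O(h) = h (O(h) = h*0 + h = 0 + h = h)
X(n, o) = 2*o (X(n, o) = o + o = 2*o)
Y(q) = -3/2 (Y(q) = -2 + 2/((2*(-2 - 1*(-4)))) = -2 + 2/((2*(-2 + 4))) = -2 + 2/((2*2)) = -2 + 2/4 = -2 + 2*(¼) = -2 + ½ = -3/2)
-24*7 + Y(4) = -24*7 - 3/2 = -168 - 3/2 = -339/2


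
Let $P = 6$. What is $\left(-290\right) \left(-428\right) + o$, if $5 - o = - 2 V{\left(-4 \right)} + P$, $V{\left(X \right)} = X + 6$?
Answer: $124123$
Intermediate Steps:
$V{\left(X \right)} = 6 + X$
$o = 3$ ($o = 5 - \left(- 2 \left(6 - 4\right) + 6\right) = 5 - \left(\left(-2\right) 2 + 6\right) = 5 - \left(-4 + 6\right) = 5 - 2 = 3$)
$\left(-290\right) \left(-428\right) + o = \left(-290\right) \left(-428\right) + 3 = 124120 + 3 = 124123$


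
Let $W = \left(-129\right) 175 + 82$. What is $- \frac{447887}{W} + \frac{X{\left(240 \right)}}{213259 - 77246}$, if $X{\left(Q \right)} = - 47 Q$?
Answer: $\frac{60664733491}{3059340409} \approx 19.829$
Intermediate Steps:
$W = -22493$ ($W = -22575 + 82 = -22493$)
$- \frac{447887}{W} + \frac{X{\left(240 \right)}}{213259 - 77246} = - \frac{447887}{-22493} + \frac{\left(-47\right) 240}{213259 - 77246} = \left(-447887\right) \left(- \frac{1}{22493}\right) - \frac{11280}{213259 - 77246} = \frac{447887}{22493} - \frac{11280}{136013} = \frac{60664733491}{3059340409}$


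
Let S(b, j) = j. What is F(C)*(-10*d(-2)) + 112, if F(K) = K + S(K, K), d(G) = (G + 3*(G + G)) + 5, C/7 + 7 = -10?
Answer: -21308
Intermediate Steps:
C = -119 (C = -49 + 7*(-10) = -49 - 70 = -119)
d(G) = 5 + 7*G (d(G) = (G + 3*(2*G)) + 5 = (G + 6*G) + 5 = 7*G + 5 = 5 + 7*G)
F(K) = 2*K (F(K) = K + K = 2*K)
F(C)*(-10*d(-2)) + 112 = (2*(-119))*(-10*(5 + 7*(-2))) + 112 = -(-2380)*(5 - 14) + 112 = -(-2380)*(-9) + 112 = -238*90 + 112 = -21420 + 112 = -21308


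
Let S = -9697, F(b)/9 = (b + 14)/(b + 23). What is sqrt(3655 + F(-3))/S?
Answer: -sqrt(365995)/96970 ≈ -0.0062388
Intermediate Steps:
F(b) = 9*(14 + b)/(23 + b) (F(b) = 9*((b + 14)/(b + 23)) = 9*((14 + b)/(23 + b)) = 9*(14 + b)/(23 + b))
sqrt(3655 + F(-3))/S = sqrt(3655 + 9*(14 - 3)/(23 - 3))/(-9697) = sqrt(3655 + 9*11/20)*(-1/9697) = sqrt(3655 + 9*(1/20)*11)*(-1/9697) = sqrt(3655 + 99/20)*(-1/9697) = sqrt(73199/20)*(-1/9697) = (sqrt(365995)/10)*(-1/9697) = -sqrt(365995)/96970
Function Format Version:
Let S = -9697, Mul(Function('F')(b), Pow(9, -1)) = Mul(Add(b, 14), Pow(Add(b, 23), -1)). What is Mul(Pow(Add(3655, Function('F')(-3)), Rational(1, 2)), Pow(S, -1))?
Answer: Mul(Rational(-1, 96970), Pow(365995, Rational(1, 2))) ≈ -0.0062388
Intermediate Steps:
Function('F')(b) = Mul(9, Pow(Add(23, b), -1), Add(14, b)) (Function('F')(b) = Mul(9, Mul(Add(b, 14), Pow(Add(b, 23), -1))) = Mul(9, Mul(Add(14, b), Pow(Add(23, b), -1))) = Mul(9, Mul(Pow(Add(23, b), -1), Add(14, b))) = Mul(9, Pow(Add(23, b), -1), Add(14, b)))
Mul(Pow(Add(3655, Function('F')(-3)), Rational(1, 2)), Pow(S, -1)) = Mul(Pow(Add(3655, Mul(9, Pow(Add(23, -3), -1), Add(14, -3))), Rational(1, 2)), Pow(-9697, -1)) = Mul(Pow(Add(3655, Mul(9, Pow(20, -1), 11)), Rational(1, 2)), Rational(-1, 9697)) = Mul(Pow(Add(3655, Mul(9, Rational(1, 20), 11)), Rational(1, 2)), Rational(-1, 9697)) = Mul(Pow(Add(3655, Rational(99, 20)), Rational(1, 2)), Rational(-1, 9697)) = Mul(Pow(Rational(73199, 20), Rational(1, 2)), Rational(-1, 9697)) = Mul(Mul(Rational(1, 10), Pow(365995, Rational(1, 2))), Rational(-1, 9697)) = Mul(Rational(-1, 96970), Pow(365995, Rational(1, 2)))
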